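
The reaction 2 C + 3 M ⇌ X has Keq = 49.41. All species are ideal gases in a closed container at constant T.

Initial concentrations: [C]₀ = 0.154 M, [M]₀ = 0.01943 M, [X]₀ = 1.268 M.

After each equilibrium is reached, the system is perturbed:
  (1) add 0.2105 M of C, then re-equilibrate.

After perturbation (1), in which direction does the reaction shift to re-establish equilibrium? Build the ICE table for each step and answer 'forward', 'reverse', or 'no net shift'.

Direction: forward

Q₀ = 7.2889e+06 vs Keq = 49.41 ⇒ Q>K, reverse
Step 1:
                   C          M          X
  Initial      0.154    0.01943      1.268
  Change      0.3041     0.4562    -0.1521
  Equil       0.4581     0.4756      1.116
  solve Keq expr → x = -0.1521; check Q = 49.41
Then add 0.2105 M of C.
Step 2:
                   C          M          X
  Initial     0.6686     0.4756      1.116
  Change    -0.05425   -0.08137    0.02712
  Equil       0.6144     0.3943      1.143
  solve Keq expr → x = 0.02712; check Q = 49.41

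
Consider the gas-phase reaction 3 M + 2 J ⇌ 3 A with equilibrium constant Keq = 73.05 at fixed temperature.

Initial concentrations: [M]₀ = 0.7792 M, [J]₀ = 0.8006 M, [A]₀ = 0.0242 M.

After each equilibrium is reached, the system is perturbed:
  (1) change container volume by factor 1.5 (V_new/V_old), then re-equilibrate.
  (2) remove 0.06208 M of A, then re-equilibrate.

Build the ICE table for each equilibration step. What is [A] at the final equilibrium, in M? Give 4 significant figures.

Q₀ = 4.6738e-05 vs Keq = 73.05 ⇒ Q<K, forward
Step 1:
                    M           J           A
  Initial      0.7792      0.8006      0.0242
  Change      -0.5437     -0.3625      0.5437
  Equil        0.2355      0.4381      0.5679
  solve Keq expr → x = 0.1812; check Q = 73.05
Then change container volume by factor 1.5 (V_new/V_old).
Step 2:
                    M           J           A
  Initial       0.157      0.2921      0.3786
  Change      0.02677     0.01785    -0.02677
  Equil        0.1838      0.3099      0.3518
  solve Keq expr → x = -0.008923; check Q = 73.05
Then remove 0.06208 M of A.
Step 3:
                    M           J           A
  Initial      0.1838      0.3099      0.2897
  Change     -0.01841    -0.01228     0.01841
  Equil        0.1654      0.2977      0.3082
  solve Keq expr → x = 0.006138; check Q = 73.05

[A]_eq = 0.3082 M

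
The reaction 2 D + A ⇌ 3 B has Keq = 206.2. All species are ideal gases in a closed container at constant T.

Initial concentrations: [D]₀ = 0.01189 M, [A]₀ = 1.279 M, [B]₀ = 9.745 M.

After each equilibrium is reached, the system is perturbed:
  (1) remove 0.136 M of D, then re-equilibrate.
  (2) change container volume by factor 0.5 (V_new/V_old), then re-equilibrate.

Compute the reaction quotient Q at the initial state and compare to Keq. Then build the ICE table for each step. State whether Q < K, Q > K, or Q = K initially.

Q₀ = 5.1181e+06 vs Keq = 206.2 ⇒ Q>K, reverse
Step 1:
                    D           A           B
  Initial     0.01189       1.279       9.745
  Change         1.15      0.5749      -1.725
  Equil         1.162       1.854        8.02
  solve Keq expr → x = -0.5749; check Q = 206.2
Then remove 0.136 M of D.
Step 2:
                    D           A           B
  Initial       1.026       1.854        8.02
  Change      0.09225     0.04612     -0.1384
  Equil         1.118         1.9       7.882
  solve Keq expr → x = -0.04612; check Q = 206.2
Then change container volume by factor 0.5 (V_new/V_old).
Step 3:
                    D           A           B
  Initial       2.236         3.8       15.76
  Change            0           0           0
  Equil         2.236         3.8       15.76
  solve Keq expr → x = 0; check Q = 206.2

Q₀ = 5.1181e+06; Q > K (proceeds reverse)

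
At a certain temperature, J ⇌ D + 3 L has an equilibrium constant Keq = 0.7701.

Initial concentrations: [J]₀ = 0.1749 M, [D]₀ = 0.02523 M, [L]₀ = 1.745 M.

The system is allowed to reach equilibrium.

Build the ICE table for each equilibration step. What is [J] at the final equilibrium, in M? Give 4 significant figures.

[J]_eq = 0.1748 M

Q₀ = 0.7665 vs Keq = 0.7701 ⇒ Q<K, forward
Step 1:
                   J          D          L
  init        0.1749    0.02523      1.745
  Δ       -9.2826e-05 9.2826e-05 2.7848e-04
  eq          0.1748    0.02532      1.745
  solve Keq expr → x = 9.2826e-05; check Q = 0.7701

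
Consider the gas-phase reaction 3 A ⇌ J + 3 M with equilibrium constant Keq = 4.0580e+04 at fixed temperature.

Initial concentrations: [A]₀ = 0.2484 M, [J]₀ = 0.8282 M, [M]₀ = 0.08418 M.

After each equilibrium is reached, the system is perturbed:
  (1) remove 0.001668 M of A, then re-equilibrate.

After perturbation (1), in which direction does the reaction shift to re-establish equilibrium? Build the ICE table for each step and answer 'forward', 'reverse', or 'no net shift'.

Direction: reverse

Q₀ = 0.03223 vs Keq = 4.0580e+04 ⇒ Q<K, forward
Step 1:
                   A          J          M
  Initial     0.2484     0.8282    0.08418
  Change     -0.2393    0.07976     0.2393
  Equil     0.009115      0.908     0.3235
  solve Keq expr → x = 0.07976; check Q = 4.0580e+04
Then remove 0.001668 M of A.
Step 2:
                   A          J          M
  Initial   0.007447      0.908     0.3235
  Change    0.001621 -5.4018e-04  -0.001621
  Equil     0.009067     0.9074     0.3218
  solve Keq expr → x = -5.4018e-04; check Q = 4.0580e+04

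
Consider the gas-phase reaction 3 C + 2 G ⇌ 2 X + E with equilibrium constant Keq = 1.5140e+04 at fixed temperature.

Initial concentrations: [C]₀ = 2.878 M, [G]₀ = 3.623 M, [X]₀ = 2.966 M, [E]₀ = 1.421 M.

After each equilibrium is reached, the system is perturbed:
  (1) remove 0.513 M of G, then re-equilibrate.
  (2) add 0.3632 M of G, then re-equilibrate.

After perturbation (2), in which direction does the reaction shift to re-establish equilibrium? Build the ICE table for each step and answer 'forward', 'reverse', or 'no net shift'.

Direction: forward

Q₀ = 0.03995 vs Keq = 1.5140e+04 ⇒ Q<K, forward
Step 1:
                  C         G         X         E
  I           2.878     3.623     2.966     1.421
  C          -2.773    -1.849     1.849    0.9245
  E          0.1045     1.774     4.815     2.345
  solve Keq expr → x = 0.9245; check Q = 1.5140e+04
Then remove 0.513 M of G.
Step 2:
                  C         G         X         E
  I          0.1045     1.261     4.815     2.345
  C          0.0251   0.01673  -0.01673 -0.008366
  E          0.1296     1.278     4.798     2.337
  solve Keq expr → x = -0.008366; check Q = 1.5140e+04
Then add 0.3632 M of G.
Step 3:
                  C         G         X         E
  I          0.1296     1.641     4.798     2.337
  C        -0.01905   -0.0127    0.0127  0.006348
  E          0.1106     1.628     4.811     2.343
  solve Keq expr → x = 0.006348; check Q = 1.5140e+04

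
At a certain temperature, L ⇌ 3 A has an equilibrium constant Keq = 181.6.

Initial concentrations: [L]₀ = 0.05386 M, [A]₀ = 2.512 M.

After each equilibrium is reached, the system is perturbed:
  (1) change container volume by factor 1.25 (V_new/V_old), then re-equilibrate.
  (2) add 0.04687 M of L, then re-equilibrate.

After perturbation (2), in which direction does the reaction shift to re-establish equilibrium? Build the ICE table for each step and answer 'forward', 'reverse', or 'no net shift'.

Direction: forward

Q₀ = 294.3 vs Keq = 181.6 ⇒ Q>K, reverse
Step 1:
                   L          A
  init       0.05386      2.512
  Δ          0.02565   -0.07694
  eq         0.07951      2.435
  solve Keq expr → x = -0.02565; check Q = 181.6
Then change container volume by factor 1.25 (V_new/V_old).
Step 2:
                   L          A
  init       0.06361      1.948
  Δ         -0.01918    0.05755
  eq         0.04442      2.006
  solve Keq expr → x = 0.01918; check Q = 181.6
Then add 0.04687 M of L.
Step 3:
                   L          A
  init       0.09129      2.006
  Δ          -0.0387     0.1161
  eq         0.05259      2.122
  solve Keq expr → x = 0.0387; check Q = 181.6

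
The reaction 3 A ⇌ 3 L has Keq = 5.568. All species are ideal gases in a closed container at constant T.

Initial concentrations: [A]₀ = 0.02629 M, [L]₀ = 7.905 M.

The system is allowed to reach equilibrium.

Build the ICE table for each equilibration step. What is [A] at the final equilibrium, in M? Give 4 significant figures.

[A]_eq = 2.861 M

Q₀ = 2.7185e+07 vs Keq = 5.568 ⇒ Q>K, reverse
Step 1:
                    A           L
  init        0.02629       7.905
  Δ             2.834      -2.834
  eq            2.861       5.071
  solve Keq expr → x = -0.9448; check Q = 5.568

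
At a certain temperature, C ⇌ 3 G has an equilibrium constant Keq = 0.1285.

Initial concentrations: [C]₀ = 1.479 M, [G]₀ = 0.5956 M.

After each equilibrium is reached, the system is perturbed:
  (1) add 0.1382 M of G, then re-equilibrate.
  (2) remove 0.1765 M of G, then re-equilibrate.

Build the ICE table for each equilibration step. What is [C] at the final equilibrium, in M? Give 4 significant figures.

Q₀ = 0.1429 vs Keq = 0.1285 ⇒ Q>K, reverse
Step 1:
                   C          G
  I            1.479     0.5956
  C         0.006601    -0.0198
  E            1.486     0.5758
  solve Keq expr → x = -0.006601; check Q = 0.1285
Then add 0.1382 M of G.
Step 2:
                   C          G
  I            1.486      0.714
  C          0.04418    -0.1325
  E             1.53     0.5814
  solve Keq expr → x = -0.04418; check Q = 0.1285
Then remove 0.1765 M of G.
Step 3:
                   C          G
  I             1.53     0.4049
  C         -0.05642     0.1693
  E            1.473     0.5742
  solve Keq expr → x = 0.05642; check Q = 0.1285

[C]_eq = 1.473 M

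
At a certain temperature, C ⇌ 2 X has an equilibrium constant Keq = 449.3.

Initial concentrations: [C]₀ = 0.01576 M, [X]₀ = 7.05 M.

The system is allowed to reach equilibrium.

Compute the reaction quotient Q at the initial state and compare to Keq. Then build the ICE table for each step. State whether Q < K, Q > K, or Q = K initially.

Q₀ = 3154; Q > K (proceeds reverse)

Q₀ = 3154 vs Keq = 449.3 ⇒ Q>K, reverse
Step 1:
                   C          X
  init       0.01576       7.05
  Δ          0.08933    -0.1787
  eq          0.1051      6.871
  solve Keq expr → x = -0.08933; check Q = 449.3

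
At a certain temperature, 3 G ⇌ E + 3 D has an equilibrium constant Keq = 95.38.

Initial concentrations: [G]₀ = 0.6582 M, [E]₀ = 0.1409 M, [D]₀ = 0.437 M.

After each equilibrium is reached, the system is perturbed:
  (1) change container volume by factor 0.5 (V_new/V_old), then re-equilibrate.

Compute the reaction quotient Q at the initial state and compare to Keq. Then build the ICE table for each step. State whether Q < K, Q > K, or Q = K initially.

Q₀ = 0.04124; Q < K (proceeds forward)

Q₀ = 0.04124 vs Keq = 95.38 ⇒ Q<K, forward
Step 1:
                   G          E          D
  init        0.6582     0.1409      0.437
  Δ          -0.5165     0.1722     0.5165
  eq          0.1417     0.3131     0.9535
  solve Keq expr → x = 0.1722; check Q = 95.38
Then change container volume by factor 0.5 (V_new/V_old).
Step 2:
                   G          E          D
  init        0.2834     0.6261      1.907
  Δ          0.05896   -0.01965   -0.05896
  eq          0.3424     0.6065      1.848
  solve Keq expr → x = -0.01965; check Q = 95.38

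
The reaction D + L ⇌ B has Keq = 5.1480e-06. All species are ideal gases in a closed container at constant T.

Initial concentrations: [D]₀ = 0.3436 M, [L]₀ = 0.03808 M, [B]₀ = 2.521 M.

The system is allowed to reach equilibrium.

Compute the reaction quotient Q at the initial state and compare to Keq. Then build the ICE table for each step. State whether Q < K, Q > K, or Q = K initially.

Q₀ = 192.7 vs Keq = 5.1480e-06 ⇒ Q>K, reverse
Step 1:
                   D          L          B
  Initial     0.3436    0.03808      2.521
  Change       2.521      2.521     -2.521
  Equil        2.865      2.559 3.7738e-05
  solve Keq expr → x = -2.521; check Q = 5.1480e-06

Q₀ = 192.7; Q > K (proceeds reverse)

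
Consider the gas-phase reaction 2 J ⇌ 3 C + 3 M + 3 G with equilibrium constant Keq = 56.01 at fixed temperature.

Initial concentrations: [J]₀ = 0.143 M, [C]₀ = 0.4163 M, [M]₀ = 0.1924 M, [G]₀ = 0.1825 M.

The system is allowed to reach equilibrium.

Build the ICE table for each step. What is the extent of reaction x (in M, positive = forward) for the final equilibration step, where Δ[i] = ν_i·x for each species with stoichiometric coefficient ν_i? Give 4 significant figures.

x = 0.06946 M

Q₀ = 1.5274e-04 vs Keq = 56.01 ⇒ Q<K, forward
Step 1:
                   J          C          M          G
  Initial      0.143     0.4163     0.1924     0.1825
  Change     -0.1389     0.2084     0.2084     0.2084
  Equil      0.00409     0.6247     0.4008     0.3909
  solve Keq expr → x = 0.06946; check Q = 56.01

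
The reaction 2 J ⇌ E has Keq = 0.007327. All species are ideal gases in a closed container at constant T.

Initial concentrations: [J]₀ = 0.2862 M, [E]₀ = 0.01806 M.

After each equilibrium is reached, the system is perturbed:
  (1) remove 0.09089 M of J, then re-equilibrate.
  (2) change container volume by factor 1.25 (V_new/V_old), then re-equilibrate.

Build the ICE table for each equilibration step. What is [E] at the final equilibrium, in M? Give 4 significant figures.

Q₀ = 0.2205 vs Keq = 0.007327 ⇒ Q>K, reverse
Step 1:
                   J          E
  Initial     0.2862    0.01806
  Change     0.03461   -0.01731
  Equil       0.3208 7.5410e-04
  solve Keq expr → x = -0.01731; check Q = 0.007327
Then remove 0.09089 M of J.
Step 2:
                   J          E
  Initial     0.2299 7.5410e-04
  Change  7.2861e-04 -3.6430e-04
  Equil       0.2307 3.8979e-04
  solve Keq expr → x = -3.6430e-04; check Q = 0.007327
Then change container volume by factor 1.25 (V_new/V_old).
Step 3:
                   J          E
  Initial     0.1845 3.1183e-04
  Change  1.2406e-04 -6.2031e-05
  Equil       0.1846 2.4980e-04
  solve Keq expr → x = -6.2031e-05; check Q = 0.007327

[E]_eq = 2.4980e-04 M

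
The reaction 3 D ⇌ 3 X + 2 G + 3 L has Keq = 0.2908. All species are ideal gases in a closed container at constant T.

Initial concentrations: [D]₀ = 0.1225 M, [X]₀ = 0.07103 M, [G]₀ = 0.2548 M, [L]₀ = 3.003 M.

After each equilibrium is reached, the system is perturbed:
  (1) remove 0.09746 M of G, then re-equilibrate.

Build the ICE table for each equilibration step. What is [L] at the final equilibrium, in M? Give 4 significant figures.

[L]_eq = 3.014 M

Q₀ = 0.3428 vs Keq = 0.2908 ⇒ Q>K, reverse
Step 1:
                   D          X          G          L
  Initial     0.1225    0.07103     0.2548      3.003
  Change    0.002238  -0.002238  -0.001492  -0.002238
  Equil       0.1247    0.06879     0.2533      3.001
  solve Keq expr → x = -7.4616e-04; check Q = 0.2908
Then remove 0.09746 M of G.
Step 2:
                   D          X          G          L
  Initial     0.1247    0.06879     0.1558      3.001
  Change    -0.01301    0.01301   0.008674    0.01301
  Equil       0.1117     0.0818     0.1645      3.014
  solve Keq expr → x = 0.004337; check Q = 0.2908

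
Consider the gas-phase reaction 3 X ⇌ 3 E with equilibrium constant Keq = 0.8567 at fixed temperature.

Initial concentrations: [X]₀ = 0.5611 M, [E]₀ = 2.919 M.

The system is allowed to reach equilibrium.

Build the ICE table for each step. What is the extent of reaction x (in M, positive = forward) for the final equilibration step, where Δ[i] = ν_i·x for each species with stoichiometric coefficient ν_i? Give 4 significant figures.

Q₀ = 140.8 vs Keq = 0.8567 ⇒ Q>K, reverse
Step 1:
                  X         E
  init       0.5611     2.919
  Δ           1.224    -1.224
  eq          1.785     1.695
  solve Keq expr → x = -0.4079; check Q = 0.8567

x = -0.4079 M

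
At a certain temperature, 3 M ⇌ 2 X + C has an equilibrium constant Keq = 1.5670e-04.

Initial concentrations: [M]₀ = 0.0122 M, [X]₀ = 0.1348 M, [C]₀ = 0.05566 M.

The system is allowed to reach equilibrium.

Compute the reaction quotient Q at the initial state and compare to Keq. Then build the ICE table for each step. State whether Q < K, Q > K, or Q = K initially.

Q₀ = 557 vs Keq = 1.5670e-04 ⇒ Q>K, reverse
Step 1:
                  M         X         C
  Initial    0.0122    0.1348   0.05566
  Change     0.1632   -0.1088  -0.05441
  Equil      0.1754   0.02599  0.001253
  solve Keq expr → x = -0.05441; check Q = 1.5670e-04

Q₀ = 557; Q > K (proceeds reverse)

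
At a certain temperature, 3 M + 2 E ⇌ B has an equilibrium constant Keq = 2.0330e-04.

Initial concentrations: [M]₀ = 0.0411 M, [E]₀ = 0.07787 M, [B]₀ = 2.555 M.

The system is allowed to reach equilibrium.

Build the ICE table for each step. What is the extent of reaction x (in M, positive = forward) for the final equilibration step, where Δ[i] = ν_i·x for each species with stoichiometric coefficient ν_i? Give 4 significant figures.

x = -1.93 M

Q₀ = 6.0691e+06 vs Keq = 2.0330e-04 ⇒ Q>K, reverse
Step 1:
                    M           E           B
  init         0.0411     0.07787       2.555
  Δ              5.79        3.86       -1.93
  eq            5.831       3.938       0.625
  solve Keq expr → x = -1.93; check Q = 2.0330e-04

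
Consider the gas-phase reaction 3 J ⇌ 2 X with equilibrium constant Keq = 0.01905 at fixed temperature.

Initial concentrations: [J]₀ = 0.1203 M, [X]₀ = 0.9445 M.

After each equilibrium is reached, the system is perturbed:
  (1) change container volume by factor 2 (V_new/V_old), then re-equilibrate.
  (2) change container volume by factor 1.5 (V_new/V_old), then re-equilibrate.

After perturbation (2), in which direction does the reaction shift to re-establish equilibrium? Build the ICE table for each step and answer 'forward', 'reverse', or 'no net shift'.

Q₀ = 512.4 vs Keq = 0.01905 ⇒ Q>K, reverse
Step 1:
                  J         X
  init       0.1203    0.9445
  Δ           1.128    -0.752
  eq          1.248    0.1925
  solve Keq expr → x = -0.376; check Q = 0.01905
Then change container volume by factor 2 (V_new/V_old).
Step 2:
                  J         X
  init       0.6242   0.09625
  Δ         0.03387  -0.02258
  eq          0.658   0.07367
  solve Keq expr → x = -0.01129; check Q = 0.01905
Then change container volume by factor 1.5 (V_new/V_old).
Step 3:
                  J         X
  init       0.4387   0.04911
  Δ          0.0112 -0.007467
  eq         0.4499   0.04165
  solve Keq expr → x = -0.003734; check Q = 0.01905

Direction: reverse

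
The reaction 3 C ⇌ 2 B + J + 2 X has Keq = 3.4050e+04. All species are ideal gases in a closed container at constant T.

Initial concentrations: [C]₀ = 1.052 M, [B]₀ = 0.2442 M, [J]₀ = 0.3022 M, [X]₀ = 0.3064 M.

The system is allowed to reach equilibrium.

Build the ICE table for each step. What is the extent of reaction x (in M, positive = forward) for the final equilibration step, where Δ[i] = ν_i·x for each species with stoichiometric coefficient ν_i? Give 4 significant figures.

Q₀ = 0.001453 vs Keq = 3.4050e+04 ⇒ Q<K, forward
Step 1:
                  C         B         J         X
  init        1.052    0.2442    0.3022    0.3064
  Δ          -1.027    0.6845    0.3423    0.6845
  eq        0.02521    0.9287    0.6445    0.9909
  solve Keq expr → x = 0.3423; check Q = 3.4050e+04

x = 0.3423 M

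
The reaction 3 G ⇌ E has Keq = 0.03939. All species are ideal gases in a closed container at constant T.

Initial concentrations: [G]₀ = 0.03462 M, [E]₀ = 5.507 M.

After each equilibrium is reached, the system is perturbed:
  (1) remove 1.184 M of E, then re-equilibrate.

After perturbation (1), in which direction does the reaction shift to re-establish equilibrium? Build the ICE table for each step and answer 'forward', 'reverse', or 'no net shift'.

Q₀ = 1.3272e+05 vs Keq = 0.03939 ⇒ Q>K, reverse
Step 1:
                  G         E
  I         0.03462     5.507
  C           4.618    -1.539
  E           4.653     3.968
  solve Keq expr → x = -1.539; check Q = 0.03939
Then remove 1.184 M of E.
Step 2:
                  G         E
  I           4.653     2.784
  C         -0.4461    0.1487
  E           4.207     2.932
  solve Keq expr → x = 0.1487; check Q = 0.03939

Direction: forward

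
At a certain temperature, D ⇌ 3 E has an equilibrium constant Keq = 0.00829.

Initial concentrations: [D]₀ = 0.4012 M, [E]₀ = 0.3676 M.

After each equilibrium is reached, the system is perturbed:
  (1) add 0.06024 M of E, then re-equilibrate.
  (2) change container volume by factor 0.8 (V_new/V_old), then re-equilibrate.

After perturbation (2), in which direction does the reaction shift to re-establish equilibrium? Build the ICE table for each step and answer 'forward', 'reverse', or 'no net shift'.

Q₀ = 0.1238 vs Keq = 0.00829 ⇒ Q>K, reverse
Step 1:
                  D         E
  I          0.4012    0.3676
  C         0.07004   -0.2101
  E          0.4712    0.1575
  solve Keq expr → x = -0.07004; check Q = 0.00829
Then add 0.06024 M of E.
Step 2:
                  D         E
  I          0.4712    0.2177
  C         0.01937  -0.05811
  E          0.4906    0.1596
  solve Keq expr → x = -0.01937; check Q = 0.00829
Then change container volume by factor 0.8 (V_new/V_old).
Step 3:
                  D         E
  I          0.6133    0.1995
  C        0.008917  -0.02675
  E          0.6222    0.1728
  solve Keq expr → x = -0.008917; check Q = 0.00829

Direction: reverse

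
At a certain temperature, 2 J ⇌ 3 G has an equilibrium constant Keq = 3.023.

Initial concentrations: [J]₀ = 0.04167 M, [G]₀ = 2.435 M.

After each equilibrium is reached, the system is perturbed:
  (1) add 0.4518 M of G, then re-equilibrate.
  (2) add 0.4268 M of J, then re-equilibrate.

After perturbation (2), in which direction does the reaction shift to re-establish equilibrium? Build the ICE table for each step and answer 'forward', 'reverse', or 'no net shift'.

Q₀ = 8315 vs Keq = 3.023 ⇒ Q>K, reverse
Step 1:
                  J         G
  Initial   0.04167     2.435
  Change     0.7786    -1.168
  Equil      0.8203     1.267
  solve Keq expr → x = -0.3893; check Q = 3.023
Then add 0.4518 M of G.
Step 2:
                  J         G
  Initial    0.8203     1.719
  Change     0.1811   -0.2716
  Equil       1.001     1.447
  solve Keq expr → x = -0.09054; check Q = 3.023
Then add 0.4268 M of J.
Step 3:
                  J         G
  Initial     1.428     1.447
  Change    -0.1629    0.2443
  Equil       1.265     1.692
  solve Keq expr → x = 0.08143; check Q = 3.023

Direction: forward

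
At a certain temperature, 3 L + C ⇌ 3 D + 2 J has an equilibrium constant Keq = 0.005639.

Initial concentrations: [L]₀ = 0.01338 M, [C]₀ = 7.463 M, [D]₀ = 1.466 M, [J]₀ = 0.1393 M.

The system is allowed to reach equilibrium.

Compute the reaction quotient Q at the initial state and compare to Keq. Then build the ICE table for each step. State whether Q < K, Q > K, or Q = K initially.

Q₀ = 3420; Q > K (proceeds reverse)

Q₀ = 3420 vs Keq = 0.005639 ⇒ Q>K, reverse
Step 1:
                  L         C         D         J
  Initial   0.01338     7.463     1.466    0.1393
  Change     0.1894   0.06313   -0.1894   -0.1263
  Equil      0.2028     7.526     1.277   0.01304
  solve Keq expr → x = -0.06313; check Q = 0.005639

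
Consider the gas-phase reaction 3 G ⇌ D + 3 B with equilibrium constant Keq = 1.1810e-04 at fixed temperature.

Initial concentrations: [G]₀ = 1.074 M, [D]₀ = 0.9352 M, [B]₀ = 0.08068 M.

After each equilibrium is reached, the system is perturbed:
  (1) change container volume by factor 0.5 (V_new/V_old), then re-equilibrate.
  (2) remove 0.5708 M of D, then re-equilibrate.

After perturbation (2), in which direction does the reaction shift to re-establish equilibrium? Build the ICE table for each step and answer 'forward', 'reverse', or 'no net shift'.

Q₀ = 3.9645e-04 vs Keq = 1.1810e-04 ⇒ Q>K, reverse
Step 1:
                  G         D         B
  Initial     1.074    0.9352   0.08068
  Change    0.02536 -0.008453  -0.02536
  Equil       1.099    0.9267   0.05532
  solve Keq expr → x = -0.008453; check Q = 1.1810e-04
Then change container volume by factor 0.5 (V_new/V_old).
Step 2:
                  G         D         B
  Initial     2.199     1.853    0.1106
  Change    0.02184 -0.007279  -0.02184
  Equil       2.221     1.846   0.08881
  solve Keq expr → x = -0.007279; check Q = 1.1810e-04
Then remove 0.5708 M of D.
Step 3:
                  G         D         B
  Initial     2.221     1.275   0.08881
  Change   -0.01106  0.003685   0.01106
  Equil       2.209     1.279   0.09986
  solve Keq expr → x = 0.003685; check Q = 1.1810e-04

Direction: forward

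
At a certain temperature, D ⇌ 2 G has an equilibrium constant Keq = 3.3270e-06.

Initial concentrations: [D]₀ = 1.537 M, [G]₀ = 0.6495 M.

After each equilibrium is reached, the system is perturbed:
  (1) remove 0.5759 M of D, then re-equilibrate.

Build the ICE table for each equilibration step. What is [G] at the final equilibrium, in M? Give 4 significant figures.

Q₀ = 0.2745 vs Keq = 3.3270e-06 ⇒ Q>K, reverse
Step 1:
                  D         G
  Initial     1.537    0.6495
  Change     0.3235    -0.647
  Equil       1.861  0.002488
  solve Keq expr → x = -0.3235; check Q = 3.3270e-06
Then remove 0.5759 M of D.
Step 2:
                  D         G
  Initial     1.285  0.002488
  Change  2.1022e-04 -4.2045e-04
  Equil       1.285  0.002068
  solve Keq expr → x = -2.1022e-04; check Q = 3.3270e-06

[G]_eq = 0.002068 M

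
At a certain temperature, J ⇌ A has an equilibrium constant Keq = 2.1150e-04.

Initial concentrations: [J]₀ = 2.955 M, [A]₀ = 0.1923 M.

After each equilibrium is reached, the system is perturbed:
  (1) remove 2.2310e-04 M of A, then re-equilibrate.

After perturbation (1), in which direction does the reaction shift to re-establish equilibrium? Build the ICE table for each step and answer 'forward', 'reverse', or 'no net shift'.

Direction: forward

Q₀ = 0.06508 vs Keq = 2.1150e-04 ⇒ Q>K, reverse
Step 1:
                   J          A
  Initial      2.955     0.1923
  Change      0.1916    -0.1916
  Equil        3.147 6.6551e-04
  solve Keq expr → x = -0.1916; check Q = 2.1150e-04
Then remove 2.2310e-04 M of A.
Step 2:
                   J          A
  Initial      3.147 4.4241e-04
  Change  -2.2305e-04 2.2305e-04
  Equil        3.146 6.6547e-04
  solve Keq expr → x = 2.2305e-04; check Q = 2.1150e-04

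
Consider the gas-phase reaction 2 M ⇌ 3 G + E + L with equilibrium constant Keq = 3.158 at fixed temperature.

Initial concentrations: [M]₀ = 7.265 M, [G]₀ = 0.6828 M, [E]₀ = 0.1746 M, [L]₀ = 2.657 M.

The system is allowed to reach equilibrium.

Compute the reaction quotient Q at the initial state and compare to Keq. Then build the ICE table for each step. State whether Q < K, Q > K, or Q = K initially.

Q₀ = 0.002798; Q < K (proceeds forward)

Q₀ = 0.002798 vs Keq = 3.158 ⇒ Q<K, forward
Step 1:
                  M         G         E         L
  init        7.265    0.6828    0.1746     2.657
  Δ          -1.611     2.416    0.8053    0.8053
  eq          5.654     3.099    0.9799     3.462
  solve Keq expr → x = 0.8053; check Q = 3.158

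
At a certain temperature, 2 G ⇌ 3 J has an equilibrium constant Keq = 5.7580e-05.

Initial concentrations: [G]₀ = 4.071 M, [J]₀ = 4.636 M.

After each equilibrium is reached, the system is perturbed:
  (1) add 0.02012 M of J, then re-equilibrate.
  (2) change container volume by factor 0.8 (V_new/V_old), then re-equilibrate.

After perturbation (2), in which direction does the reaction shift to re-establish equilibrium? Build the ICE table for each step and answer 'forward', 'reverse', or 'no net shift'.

Direction: reverse

Q₀ = 6.012 vs Keq = 5.7580e-05 ⇒ Q>K, reverse
Step 1:
                  G         J
  Initial     4.071     4.636
  Change      2.996    -4.494
  Equil       7.067    0.1422
  solve Keq expr → x = -1.498; check Q = 5.7580e-05
Then add 0.02012 M of J.
Step 2:
                  G         J
  Initial     7.067    0.1623
  Change    0.01329  -0.01994
  Equil        7.08    0.1424
  solve Keq expr → x = -0.006647; check Q = 5.7580e-05
Then change container volume by factor 0.8 (V_new/V_old).
Step 3:
                  G         J
  Initial      8.85     0.178
  Change   0.008435  -0.01265
  Equil       8.859    0.1653
  solve Keq expr → x = -0.004218; check Q = 5.7580e-05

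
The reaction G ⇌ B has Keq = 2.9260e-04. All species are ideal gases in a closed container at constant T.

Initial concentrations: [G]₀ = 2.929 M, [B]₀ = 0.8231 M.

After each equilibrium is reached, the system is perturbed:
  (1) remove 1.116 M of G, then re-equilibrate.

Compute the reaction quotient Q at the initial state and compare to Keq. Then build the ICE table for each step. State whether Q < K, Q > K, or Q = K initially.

Q₀ = 0.281; Q > K (proceeds reverse)

Q₀ = 0.281 vs Keq = 2.9260e-04 ⇒ Q>K, reverse
Step 1:
                   G          B
  I            2.929     0.8231
  C            0.822     -0.822
  E            3.751   0.001098
  solve Keq expr → x = -0.822; check Q = 2.9260e-04
Then remove 1.116 M of G.
Step 2:
                   G          B
  I            2.635   0.001098
  C       3.2645e-04 -3.2645e-04
  E            2.635 7.7110e-04
  solve Keq expr → x = -3.2645e-04; check Q = 2.9260e-04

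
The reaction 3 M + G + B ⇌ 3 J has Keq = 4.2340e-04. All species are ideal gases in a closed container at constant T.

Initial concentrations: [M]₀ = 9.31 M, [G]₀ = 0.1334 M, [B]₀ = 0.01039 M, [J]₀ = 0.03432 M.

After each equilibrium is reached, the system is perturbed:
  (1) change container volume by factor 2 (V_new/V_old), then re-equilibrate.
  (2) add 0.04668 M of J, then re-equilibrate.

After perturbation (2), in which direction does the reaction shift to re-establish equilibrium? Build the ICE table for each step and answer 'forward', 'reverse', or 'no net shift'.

Direction: reverse

Q₀ = 3.6143e-05 vs Keq = 4.2340e-04 ⇒ Q<K, forward
Step 1:
                   M          G          B          J
  Initial       9.31     0.1334    0.01039    0.03432
  Change       -0.02  -0.006665  -0.006665       0.02
  Equil         9.29     0.1267   0.003725    0.05432
  solve Keq expr → x = 0.006665; check Q = 4.2340e-04
Then change container volume by factor 2 (V_new/V_old).
Step 2:
                   M          G          B          J
  Initial      4.645    0.06337   0.001862    0.02716
  Change    0.005457   0.001819   0.001819  -0.005457
  Equil         4.65    0.06519   0.003681     0.0217
  solve Keq expr → x = -0.001819; check Q = 4.2340e-04
Then add 0.04668 M of J.
Step 3:
                   M          G          B          J
  Initial       4.65    0.06519   0.003681    0.06838
  Change     0.03216    0.01072    0.01072   -0.03216
  Equil        4.683    0.07591     0.0144    0.03622
  solve Keq expr → x = -0.01072; check Q = 4.2340e-04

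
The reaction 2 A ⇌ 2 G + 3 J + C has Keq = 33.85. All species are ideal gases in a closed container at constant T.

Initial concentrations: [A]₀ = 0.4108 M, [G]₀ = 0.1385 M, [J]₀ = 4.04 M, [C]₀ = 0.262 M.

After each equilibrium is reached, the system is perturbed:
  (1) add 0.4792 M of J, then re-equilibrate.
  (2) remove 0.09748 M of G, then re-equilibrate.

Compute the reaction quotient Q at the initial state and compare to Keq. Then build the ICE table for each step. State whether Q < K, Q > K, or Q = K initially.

Q₀ = 1.964 vs Keq = 33.85 ⇒ Q<K, forward
Step 1:
                    A           G           J           C
  init         0.4108      0.1385        4.04       0.262
  Δ           -0.1533      0.1533      0.2299     0.07664
  eq           0.2575      0.2918        4.27      0.3386
  solve Keq expr → x = 0.07664; check Q = 33.85
Then add 0.4792 M of J.
Step 2:
                    A           G           J           C
  init         0.2575      0.2918       4.749      0.3386
  Δ           0.01874    -0.01874    -0.02811   -0.009369
  eq           0.2762      0.2731       4.721      0.3293
  solve Keq expr → x = -0.009369; check Q = 33.85
Then remove 0.09748 M of G.
Step 3:
                    A           G           J           C
  init         0.2762      0.1756       4.721      0.3293
  Δ          -0.04314     0.04314      0.0647     0.02157
  eq           0.2331      0.2187       4.786      0.3508
  solve Keq expr → x = 0.02157; check Q = 33.85

Q₀ = 1.964; Q < K (proceeds forward)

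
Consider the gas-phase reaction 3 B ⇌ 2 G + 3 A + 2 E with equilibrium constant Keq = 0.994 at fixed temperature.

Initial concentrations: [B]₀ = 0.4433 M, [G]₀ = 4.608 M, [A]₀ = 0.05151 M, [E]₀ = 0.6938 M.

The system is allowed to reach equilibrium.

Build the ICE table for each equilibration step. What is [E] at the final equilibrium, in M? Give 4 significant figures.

Q₀ = 0.01604 vs Keq = 0.994 ⇒ Q<K, forward
Step 1:
                    B           G           A           E
  I            0.4433       4.608     0.05151      0.6938
  C          -0.09711     0.06474     0.09711     0.06474
  E            0.3462       4.673      0.1486      0.7585
  solve Keq expr → x = 0.03237; check Q = 0.994

[E]_eq = 0.7585 M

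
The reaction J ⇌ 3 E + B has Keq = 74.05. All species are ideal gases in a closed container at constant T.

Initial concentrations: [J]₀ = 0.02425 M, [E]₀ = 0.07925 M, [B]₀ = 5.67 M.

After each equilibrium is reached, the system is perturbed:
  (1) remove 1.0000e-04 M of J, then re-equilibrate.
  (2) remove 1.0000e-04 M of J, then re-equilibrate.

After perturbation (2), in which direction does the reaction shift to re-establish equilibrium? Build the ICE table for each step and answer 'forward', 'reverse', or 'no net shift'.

Q₀ = 0.1164 vs Keq = 74.05 ⇒ Q<K, forward
Step 1:
                  J         E         B
  Initial   0.02425   0.07925      5.67
  Change   -0.02398   0.07195   0.02398
  Equil   2.6581e-04    0.1512     5.694
  solve Keq expr → x = 0.02398; check Q = 74.05
Then remove 1.0000e-04 M of J.
Step 2:
                  J         E         B
  Initial 1.6581e-04    0.1512     5.694
  Change  9.8441e-05 -2.9532e-04 -9.8441e-05
  Equil   2.6425e-04    0.1509     5.694
  solve Keq expr → x = -9.8441e-05; check Q = 74.05
Then remove 1.0000e-04 M of J.
Step 3:
                  J         E         B
  Initial 1.6425e-04    0.1509     5.694
  Change  9.8447e-05 -2.9534e-04 -9.8447e-05
  Equil   2.6270e-04    0.1506     5.694
  solve Keq expr → x = -9.8447e-05; check Q = 74.05

Direction: reverse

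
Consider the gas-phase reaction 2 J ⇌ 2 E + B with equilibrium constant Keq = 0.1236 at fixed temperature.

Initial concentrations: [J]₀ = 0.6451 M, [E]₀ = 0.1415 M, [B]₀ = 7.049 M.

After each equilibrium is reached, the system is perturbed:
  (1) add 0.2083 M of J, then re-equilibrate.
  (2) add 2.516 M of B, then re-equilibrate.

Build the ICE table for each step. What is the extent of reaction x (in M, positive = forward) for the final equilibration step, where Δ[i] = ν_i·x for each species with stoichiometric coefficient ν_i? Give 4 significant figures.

x = -0.007391 M

Q₀ = 0.3391 vs Keq = 0.1236 ⇒ Q>K, reverse
Step 1:
                  J         E         B
  Initial    0.6451    0.1415     7.049
  Change    0.04938  -0.04938  -0.02469
  Equil      0.6945   0.09212     7.024
  solve Keq expr → x = -0.02469; check Q = 0.1236
Then add 0.2083 M of J.
Step 2:
                  J         E         B
  Initial    0.9028   0.09212     7.024
  Change   -0.02431   0.02431   0.01215
  Equil      0.8785    0.1164     7.036
  solve Keq expr → x = 0.01215; check Q = 0.1236
Then add 2.516 M of B.
Step 3:
                  J         E         B
  Initial    0.8785    0.1164     9.552
  Change    0.01478  -0.01478 -0.007391
  Equil      0.8933    0.1016     9.545
  solve Keq expr → x = -0.007391; check Q = 0.1236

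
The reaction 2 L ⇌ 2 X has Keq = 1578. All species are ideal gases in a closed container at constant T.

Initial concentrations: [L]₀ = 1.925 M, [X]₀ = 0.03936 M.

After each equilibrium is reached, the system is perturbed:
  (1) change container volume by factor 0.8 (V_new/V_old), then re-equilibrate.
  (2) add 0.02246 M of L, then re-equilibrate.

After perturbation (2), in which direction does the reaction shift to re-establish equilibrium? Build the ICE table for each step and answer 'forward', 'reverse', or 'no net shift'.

Direction: forward

Q₀ = 4.1807e-04 vs Keq = 1578 ⇒ Q<K, forward
Step 1:
                   L          X
  I            1.925    0.03936
  C           -1.877      1.877
  E          0.04824      1.916
  solve Keq expr → x = 0.9384; check Q = 1578
Then change container volume by factor 0.8 (V_new/V_old).
Step 2:
                   L          X
  I          0.06029      2.395
  C                0          0
  E          0.06029      2.395
  solve Keq expr → x = 0; check Q = 1578
Then add 0.02246 M of L.
Step 3:
                   L          X
  I          0.08275      2.395
  C         -0.02191    0.02191
  E          0.06085      2.417
  solve Keq expr → x = 0.01095; check Q = 1578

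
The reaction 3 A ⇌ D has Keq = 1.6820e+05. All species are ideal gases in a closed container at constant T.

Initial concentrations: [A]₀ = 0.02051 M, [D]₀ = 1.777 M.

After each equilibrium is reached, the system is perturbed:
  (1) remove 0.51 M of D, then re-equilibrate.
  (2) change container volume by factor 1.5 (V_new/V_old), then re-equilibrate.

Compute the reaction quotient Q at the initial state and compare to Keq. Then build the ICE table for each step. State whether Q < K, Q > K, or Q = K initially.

Q₀ = 2.0596e+05; Q > K (proceeds reverse)

Q₀ = 2.0596e+05 vs Keq = 1.6820e+05 ⇒ Q>K, reverse
Step 1:
                  A         D
  init      0.02051     1.777
  Δ        0.001431 -4.7686e-04
  eq        0.02194     1.777
  solve Keq expr → x = -4.7686e-04; check Q = 1.6820e+05
Then remove 0.51 M of D.
Step 2:
                  A         D
  init      0.02194     1.267
  Δ       -0.002336 7.7876e-04
  eq         0.0196     1.267
  solve Keq expr → x = 7.7876e-04; check Q = 1.6820e+05
Then change container volume by factor 1.5 (V_new/V_old).
Step 3:
                  A         D
  init      0.01307    0.8449
  Δ        0.004047 -0.001349
  eq        0.01712    0.8435
  solve Keq expr → x = -0.001349; check Q = 1.6820e+05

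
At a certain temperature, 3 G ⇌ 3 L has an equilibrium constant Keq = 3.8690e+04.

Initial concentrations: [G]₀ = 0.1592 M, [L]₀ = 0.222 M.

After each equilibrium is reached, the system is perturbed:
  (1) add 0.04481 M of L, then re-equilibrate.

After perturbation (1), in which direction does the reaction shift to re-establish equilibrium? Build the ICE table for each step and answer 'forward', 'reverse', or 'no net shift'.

Q₀ = 2.712 vs Keq = 3.8690e+04 ⇒ Q<K, forward
Step 1:
                   G          L
  init        0.1592      0.222
  Δ          -0.1483     0.1483
  eq         0.01095     0.3703
  solve Keq expr → x = 0.04942; check Q = 3.8690e+04
Then add 0.04481 M of L.
Step 2:
                   G          L
  init       0.01095     0.4151
  Δ         0.001287  -0.001287
  eq         0.01223     0.4138
  solve Keq expr → x = -4.2894e-04; check Q = 3.8690e+04

Direction: reverse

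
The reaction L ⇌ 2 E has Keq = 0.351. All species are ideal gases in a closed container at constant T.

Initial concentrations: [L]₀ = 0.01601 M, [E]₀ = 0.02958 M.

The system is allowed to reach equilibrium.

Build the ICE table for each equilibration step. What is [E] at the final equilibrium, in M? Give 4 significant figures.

Q₀ = 0.05465 vs Keq = 0.351 ⇒ Q<K, forward
Step 1:
                  L         E
  I         0.01601   0.02958
  C       -0.009362   0.01872
  E        0.006648    0.0483
  solve Keq expr → x = 0.009362; check Q = 0.351

[E]_eq = 0.0483 M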